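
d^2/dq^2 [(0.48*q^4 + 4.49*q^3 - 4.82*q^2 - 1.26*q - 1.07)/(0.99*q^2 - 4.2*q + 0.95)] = (0.940896*q^6 - 11.97504*q^5 + 53.51184*q^4 + 76.7653379999999*q^3 - 81.3851819999999*q^2 + 58.11789*q - 54.49183)/(0.970299*q^6 - 12.34926*q^5 + 55.184085*q^4 - 97.7886*q^3 + 52.954425*q^2 - 11.3715*q + 0.857375)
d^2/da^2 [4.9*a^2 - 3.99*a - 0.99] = 9.80000000000000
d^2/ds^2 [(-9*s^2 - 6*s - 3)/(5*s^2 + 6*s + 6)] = 6*(40*s^3 + 195*s^2 + 90*s - 42)/(125*s^6 + 450*s^5 + 990*s^4 + 1296*s^3 + 1188*s^2 + 648*s + 216)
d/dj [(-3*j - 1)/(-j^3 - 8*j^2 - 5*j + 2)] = (3*j^3 + 24*j^2 + 15*j - (3*j + 1)*(3*j^2 + 16*j + 5) - 6)/(j^3 + 8*j^2 + 5*j - 2)^2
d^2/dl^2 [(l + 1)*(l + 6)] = 2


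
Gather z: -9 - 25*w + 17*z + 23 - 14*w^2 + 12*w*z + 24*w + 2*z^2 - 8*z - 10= -14*w^2 - w + 2*z^2 + z*(12*w + 9) + 4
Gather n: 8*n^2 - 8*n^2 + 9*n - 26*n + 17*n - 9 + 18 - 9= 0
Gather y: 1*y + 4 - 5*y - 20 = -4*y - 16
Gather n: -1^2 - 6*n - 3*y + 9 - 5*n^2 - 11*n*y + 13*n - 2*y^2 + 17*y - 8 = -5*n^2 + n*(7 - 11*y) - 2*y^2 + 14*y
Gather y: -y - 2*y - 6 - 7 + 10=-3*y - 3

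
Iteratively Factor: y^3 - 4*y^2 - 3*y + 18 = (y - 3)*(y^2 - y - 6) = (y - 3)*(y + 2)*(y - 3)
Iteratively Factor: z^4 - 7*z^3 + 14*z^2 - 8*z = (z - 4)*(z^3 - 3*z^2 + 2*z) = (z - 4)*(z - 2)*(z^2 - z) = z*(z - 4)*(z - 2)*(z - 1)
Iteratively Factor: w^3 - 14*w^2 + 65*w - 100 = (w - 4)*(w^2 - 10*w + 25) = (w - 5)*(w - 4)*(w - 5)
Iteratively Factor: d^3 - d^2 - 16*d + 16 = (d + 4)*(d^2 - 5*d + 4) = (d - 1)*(d + 4)*(d - 4)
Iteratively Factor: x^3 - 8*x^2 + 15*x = (x - 5)*(x^2 - 3*x) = (x - 5)*(x - 3)*(x)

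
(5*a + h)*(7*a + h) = 35*a^2 + 12*a*h + h^2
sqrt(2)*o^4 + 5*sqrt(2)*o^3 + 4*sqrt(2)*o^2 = o^2*(o + 4)*(sqrt(2)*o + sqrt(2))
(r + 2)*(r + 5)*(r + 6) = r^3 + 13*r^2 + 52*r + 60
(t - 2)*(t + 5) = t^2 + 3*t - 10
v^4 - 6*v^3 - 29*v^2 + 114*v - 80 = (v - 8)*(v - 2)*(v - 1)*(v + 5)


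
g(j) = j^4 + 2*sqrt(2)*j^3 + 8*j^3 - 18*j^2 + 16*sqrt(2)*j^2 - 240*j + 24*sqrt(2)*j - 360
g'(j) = 4*j^3 + 6*sqrt(2)*j^2 + 24*j^2 - 36*j + 32*sqrt(2)*j - 240 + 24*sqrt(2)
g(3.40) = -447.87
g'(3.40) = 358.15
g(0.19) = -398.91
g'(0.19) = -203.10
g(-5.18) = 46.46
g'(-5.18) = 61.69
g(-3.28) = 99.29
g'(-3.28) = -28.08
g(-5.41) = 32.26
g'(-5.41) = 61.29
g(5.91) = 2039.05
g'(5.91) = 1808.99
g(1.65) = -631.34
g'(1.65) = -84.38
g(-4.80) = 69.00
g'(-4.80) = 55.61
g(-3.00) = 88.46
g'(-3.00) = -49.46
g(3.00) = -563.16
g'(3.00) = 222.07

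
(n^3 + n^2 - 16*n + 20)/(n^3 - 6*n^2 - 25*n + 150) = (n^2 - 4*n + 4)/(n^2 - 11*n + 30)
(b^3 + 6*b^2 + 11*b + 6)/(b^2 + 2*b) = b + 4 + 3/b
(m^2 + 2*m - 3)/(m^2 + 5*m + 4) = (m^2 + 2*m - 3)/(m^2 + 5*m + 4)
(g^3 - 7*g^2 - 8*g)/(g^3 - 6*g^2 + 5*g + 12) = g*(g - 8)/(g^2 - 7*g + 12)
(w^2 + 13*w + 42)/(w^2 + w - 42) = (w + 6)/(w - 6)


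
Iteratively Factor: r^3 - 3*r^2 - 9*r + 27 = (r + 3)*(r^2 - 6*r + 9) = (r - 3)*(r + 3)*(r - 3)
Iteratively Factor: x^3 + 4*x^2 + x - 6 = (x + 3)*(x^2 + x - 2) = (x - 1)*(x + 3)*(x + 2)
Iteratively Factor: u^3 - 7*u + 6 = (u - 1)*(u^2 + u - 6) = (u - 1)*(u + 3)*(u - 2)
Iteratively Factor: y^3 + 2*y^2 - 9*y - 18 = (y + 2)*(y^2 - 9) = (y + 2)*(y + 3)*(y - 3)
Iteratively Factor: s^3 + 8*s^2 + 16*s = (s)*(s^2 + 8*s + 16) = s*(s + 4)*(s + 4)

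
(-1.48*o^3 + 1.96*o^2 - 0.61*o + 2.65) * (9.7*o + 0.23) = -14.356*o^4 + 18.6716*o^3 - 5.4662*o^2 + 25.5647*o + 0.6095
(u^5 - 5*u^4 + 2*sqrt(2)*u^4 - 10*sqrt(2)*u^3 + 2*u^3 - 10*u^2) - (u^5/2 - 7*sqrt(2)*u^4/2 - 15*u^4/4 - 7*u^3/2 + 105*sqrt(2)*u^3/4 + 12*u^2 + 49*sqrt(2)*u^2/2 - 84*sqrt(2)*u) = u^5/2 - 5*u^4/4 + 11*sqrt(2)*u^4/2 - 145*sqrt(2)*u^3/4 + 11*u^3/2 - 49*sqrt(2)*u^2/2 - 22*u^2 + 84*sqrt(2)*u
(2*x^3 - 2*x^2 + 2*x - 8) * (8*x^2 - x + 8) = 16*x^5 - 18*x^4 + 34*x^3 - 82*x^2 + 24*x - 64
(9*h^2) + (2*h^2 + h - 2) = 11*h^2 + h - 2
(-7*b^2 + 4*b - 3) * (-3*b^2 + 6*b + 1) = 21*b^4 - 54*b^3 + 26*b^2 - 14*b - 3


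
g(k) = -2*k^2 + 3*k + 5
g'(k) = 3 - 4*k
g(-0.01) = 4.97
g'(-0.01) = 3.04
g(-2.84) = -19.65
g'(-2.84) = 14.36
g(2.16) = 2.15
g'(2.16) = -5.64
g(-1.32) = -2.44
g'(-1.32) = 8.28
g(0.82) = 6.12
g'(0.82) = -0.28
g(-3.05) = -22.76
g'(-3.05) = 15.20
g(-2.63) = -16.72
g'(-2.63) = 13.52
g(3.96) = -14.48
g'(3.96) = -12.84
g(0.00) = 5.00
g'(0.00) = 3.00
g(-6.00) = -85.00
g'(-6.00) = 27.00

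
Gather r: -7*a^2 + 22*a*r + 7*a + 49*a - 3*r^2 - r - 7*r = -7*a^2 + 56*a - 3*r^2 + r*(22*a - 8)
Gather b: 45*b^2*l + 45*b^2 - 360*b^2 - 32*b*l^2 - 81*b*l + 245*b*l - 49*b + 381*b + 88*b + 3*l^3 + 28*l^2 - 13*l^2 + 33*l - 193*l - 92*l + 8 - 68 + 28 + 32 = b^2*(45*l - 315) + b*(-32*l^2 + 164*l + 420) + 3*l^3 + 15*l^2 - 252*l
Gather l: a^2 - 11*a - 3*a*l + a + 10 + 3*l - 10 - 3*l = a^2 - 3*a*l - 10*a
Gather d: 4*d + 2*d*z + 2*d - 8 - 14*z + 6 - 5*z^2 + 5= d*(2*z + 6) - 5*z^2 - 14*z + 3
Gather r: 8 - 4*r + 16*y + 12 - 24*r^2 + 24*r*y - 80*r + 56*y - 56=-24*r^2 + r*(24*y - 84) + 72*y - 36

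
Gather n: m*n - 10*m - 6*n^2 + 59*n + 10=-10*m - 6*n^2 + n*(m + 59) + 10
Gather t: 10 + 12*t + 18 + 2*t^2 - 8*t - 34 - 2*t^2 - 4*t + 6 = 0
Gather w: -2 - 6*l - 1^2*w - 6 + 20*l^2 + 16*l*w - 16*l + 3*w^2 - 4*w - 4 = 20*l^2 - 22*l + 3*w^2 + w*(16*l - 5) - 12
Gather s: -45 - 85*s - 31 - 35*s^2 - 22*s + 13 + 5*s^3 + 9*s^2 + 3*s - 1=5*s^3 - 26*s^2 - 104*s - 64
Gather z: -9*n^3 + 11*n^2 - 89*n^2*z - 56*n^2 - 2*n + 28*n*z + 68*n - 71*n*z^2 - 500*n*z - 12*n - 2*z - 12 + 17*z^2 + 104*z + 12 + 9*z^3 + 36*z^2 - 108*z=-9*n^3 - 45*n^2 + 54*n + 9*z^3 + z^2*(53 - 71*n) + z*(-89*n^2 - 472*n - 6)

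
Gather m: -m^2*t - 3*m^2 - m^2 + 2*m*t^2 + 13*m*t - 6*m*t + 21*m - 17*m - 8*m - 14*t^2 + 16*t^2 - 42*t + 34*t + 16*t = m^2*(-t - 4) + m*(2*t^2 + 7*t - 4) + 2*t^2 + 8*t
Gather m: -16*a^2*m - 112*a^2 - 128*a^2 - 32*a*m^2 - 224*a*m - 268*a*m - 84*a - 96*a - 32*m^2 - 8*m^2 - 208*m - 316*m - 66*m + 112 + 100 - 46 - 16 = -240*a^2 - 180*a + m^2*(-32*a - 40) + m*(-16*a^2 - 492*a - 590) + 150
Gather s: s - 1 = s - 1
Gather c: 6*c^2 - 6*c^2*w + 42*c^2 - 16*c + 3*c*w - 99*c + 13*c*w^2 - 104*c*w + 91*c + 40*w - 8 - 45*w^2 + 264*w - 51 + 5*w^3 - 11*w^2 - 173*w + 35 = c^2*(48 - 6*w) + c*(13*w^2 - 101*w - 24) + 5*w^3 - 56*w^2 + 131*w - 24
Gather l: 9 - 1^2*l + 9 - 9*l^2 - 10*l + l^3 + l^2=l^3 - 8*l^2 - 11*l + 18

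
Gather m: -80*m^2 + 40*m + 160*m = -80*m^2 + 200*m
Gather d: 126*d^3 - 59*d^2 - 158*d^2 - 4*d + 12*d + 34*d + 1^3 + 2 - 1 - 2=126*d^3 - 217*d^2 + 42*d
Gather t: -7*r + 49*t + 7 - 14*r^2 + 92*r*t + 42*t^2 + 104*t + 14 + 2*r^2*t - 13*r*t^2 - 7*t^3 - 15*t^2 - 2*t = -14*r^2 - 7*r - 7*t^3 + t^2*(27 - 13*r) + t*(2*r^2 + 92*r + 151) + 21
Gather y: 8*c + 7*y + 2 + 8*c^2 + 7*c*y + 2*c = 8*c^2 + 10*c + y*(7*c + 7) + 2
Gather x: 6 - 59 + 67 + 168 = 182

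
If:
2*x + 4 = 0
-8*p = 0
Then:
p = 0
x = -2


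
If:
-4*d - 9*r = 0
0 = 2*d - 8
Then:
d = 4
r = -16/9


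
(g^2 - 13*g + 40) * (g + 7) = g^3 - 6*g^2 - 51*g + 280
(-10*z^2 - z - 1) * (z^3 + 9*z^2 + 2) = -10*z^5 - 91*z^4 - 10*z^3 - 29*z^2 - 2*z - 2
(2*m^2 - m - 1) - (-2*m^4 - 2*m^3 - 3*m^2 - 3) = 2*m^4 + 2*m^3 + 5*m^2 - m + 2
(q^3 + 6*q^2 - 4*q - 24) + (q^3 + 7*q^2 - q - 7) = 2*q^3 + 13*q^2 - 5*q - 31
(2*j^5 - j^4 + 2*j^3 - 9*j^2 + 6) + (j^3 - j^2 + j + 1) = 2*j^5 - j^4 + 3*j^3 - 10*j^2 + j + 7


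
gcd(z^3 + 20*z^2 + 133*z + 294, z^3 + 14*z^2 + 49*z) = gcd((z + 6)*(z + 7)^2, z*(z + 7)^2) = z^2 + 14*z + 49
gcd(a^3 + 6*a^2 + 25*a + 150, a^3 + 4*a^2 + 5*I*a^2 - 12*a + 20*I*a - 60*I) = a^2 + a*(6 + 5*I) + 30*I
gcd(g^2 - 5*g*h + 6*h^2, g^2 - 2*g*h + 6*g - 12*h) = g - 2*h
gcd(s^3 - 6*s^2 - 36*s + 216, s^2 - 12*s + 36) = s^2 - 12*s + 36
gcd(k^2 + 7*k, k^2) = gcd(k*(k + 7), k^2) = k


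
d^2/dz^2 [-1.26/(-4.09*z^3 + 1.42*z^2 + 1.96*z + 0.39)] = ((3.5784 - 30.9204*z)*(-4.09*z^3 + 1.42*z^2 + 1.96*z + 0.39) - 1.26*(-24.54*z^2 + 5.68*z + 3.92)*(-12.27*z^2 + 2.84*z + 1.96))/(-4.09*z^3 + 1.42*z^2 + 1.96*z + 0.39)^3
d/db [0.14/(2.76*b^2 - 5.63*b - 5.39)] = (0.7882 - 0.7728*b)/(-2.76*b^2 + 5.63*b + 5.39)^2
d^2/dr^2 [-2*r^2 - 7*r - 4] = -4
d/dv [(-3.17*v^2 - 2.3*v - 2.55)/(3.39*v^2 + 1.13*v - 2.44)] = (4.2149*v^2 + 32.7586*v + 8.4935)/(11.4921*v^4 + 7.6614*v^3 - 15.2663*v^2 - 5.5144*v + 5.9536)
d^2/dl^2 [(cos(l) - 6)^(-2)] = 2*(-6*cos(l) - cos(2*l) + 2)/(cos(l) - 6)^4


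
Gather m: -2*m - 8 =-2*m - 8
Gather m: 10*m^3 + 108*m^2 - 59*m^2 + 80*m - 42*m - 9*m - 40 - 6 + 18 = 10*m^3 + 49*m^2 + 29*m - 28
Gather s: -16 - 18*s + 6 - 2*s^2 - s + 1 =-2*s^2 - 19*s - 9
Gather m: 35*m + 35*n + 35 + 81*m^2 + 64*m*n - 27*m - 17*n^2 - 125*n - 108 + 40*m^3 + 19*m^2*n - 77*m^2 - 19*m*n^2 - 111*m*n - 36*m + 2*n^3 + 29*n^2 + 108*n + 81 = 40*m^3 + m^2*(19*n + 4) + m*(-19*n^2 - 47*n - 28) + 2*n^3 + 12*n^2 + 18*n + 8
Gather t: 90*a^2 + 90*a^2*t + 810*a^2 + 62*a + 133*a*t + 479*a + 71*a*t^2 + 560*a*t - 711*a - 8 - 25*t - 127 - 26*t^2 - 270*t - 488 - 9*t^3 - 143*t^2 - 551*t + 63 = 900*a^2 - 170*a - 9*t^3 + t^2*(71*a - 169) + t*(90*a^2 + 693*a - 846) - 560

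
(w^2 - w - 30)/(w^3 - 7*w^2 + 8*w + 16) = (w^2 - w - 30)/(w^3 - 7*w^2 + 8*w + 16)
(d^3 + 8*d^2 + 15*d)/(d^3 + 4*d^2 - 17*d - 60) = d/(d - 4)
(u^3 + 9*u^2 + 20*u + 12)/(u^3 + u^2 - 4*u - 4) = (u + 6)/(u - 2)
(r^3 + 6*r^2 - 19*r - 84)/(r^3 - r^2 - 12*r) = (r + 7)/r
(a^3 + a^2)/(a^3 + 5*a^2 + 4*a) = a/(a + 4)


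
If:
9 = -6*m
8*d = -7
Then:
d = -7/8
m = -3/2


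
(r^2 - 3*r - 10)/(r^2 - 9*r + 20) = (r + 2)/(r - 4)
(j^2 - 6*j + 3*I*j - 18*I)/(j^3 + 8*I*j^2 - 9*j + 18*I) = (j - 6)/(j^2 + 5*I*j + 6)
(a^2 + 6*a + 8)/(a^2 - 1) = (a^2 + 6*a + 8)/(a^2 - 1)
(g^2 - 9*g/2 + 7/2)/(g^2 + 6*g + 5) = (2*g^2 - 9*g + 7)/(2*(g^2 + 6*g + 5))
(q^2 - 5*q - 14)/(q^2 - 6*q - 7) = (q + 2)/(q + 1)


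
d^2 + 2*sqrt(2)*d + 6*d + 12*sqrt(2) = (d + 6)*(d + 2*sqrt(2))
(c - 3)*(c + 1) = c^2 - 2*c - 3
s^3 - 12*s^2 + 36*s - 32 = (s - 8)*(s - 2)^2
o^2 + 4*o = o*(o + 4)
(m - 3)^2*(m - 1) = m^3 - 7*m^2 + 15*m - 9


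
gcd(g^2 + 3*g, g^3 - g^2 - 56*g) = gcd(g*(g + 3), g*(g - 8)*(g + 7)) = g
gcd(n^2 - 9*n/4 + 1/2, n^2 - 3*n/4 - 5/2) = n - 2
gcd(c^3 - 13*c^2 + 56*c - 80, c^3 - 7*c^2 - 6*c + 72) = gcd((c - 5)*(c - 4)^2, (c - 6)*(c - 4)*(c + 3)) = c - 4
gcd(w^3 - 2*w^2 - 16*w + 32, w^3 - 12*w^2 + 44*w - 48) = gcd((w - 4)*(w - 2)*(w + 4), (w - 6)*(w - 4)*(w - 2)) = w^2 - 6*w + 8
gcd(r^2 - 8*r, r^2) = r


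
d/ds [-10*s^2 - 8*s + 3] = -20*s - 8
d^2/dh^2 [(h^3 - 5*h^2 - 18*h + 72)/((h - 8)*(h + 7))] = 4*(17*h^3 - 228*h^2 + 3084*h - 5284)/(h^6 - 3*h^5 - 165*h^4 + 335*h^3 + 9240*h^2 - 9408*h - 175616)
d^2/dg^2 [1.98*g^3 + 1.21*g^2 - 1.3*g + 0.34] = 11.88*g + 2.42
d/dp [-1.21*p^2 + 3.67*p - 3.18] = 3.67 - 2.42*p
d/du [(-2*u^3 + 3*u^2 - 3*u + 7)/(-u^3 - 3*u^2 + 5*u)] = (9*u^4 - 26*u^3 + 27*u^2 + 42*u - 35)/(u^2*(u^4 + 6*u^3 - u^2 - 30*u + 25))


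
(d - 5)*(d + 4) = d^2 - d - 20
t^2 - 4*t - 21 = (t - 7)*(t + 3)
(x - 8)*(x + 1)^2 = x^3 - 6*x^2 - 15*x - 8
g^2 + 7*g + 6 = (g + 1)*(g + 6)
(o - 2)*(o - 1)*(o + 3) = o^3 - 7*o + 6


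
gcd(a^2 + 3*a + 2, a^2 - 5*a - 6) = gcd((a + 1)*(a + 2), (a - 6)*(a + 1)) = a + 1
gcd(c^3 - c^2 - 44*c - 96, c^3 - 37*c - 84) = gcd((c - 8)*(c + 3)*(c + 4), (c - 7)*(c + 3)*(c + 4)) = c^2 + 7*c + 12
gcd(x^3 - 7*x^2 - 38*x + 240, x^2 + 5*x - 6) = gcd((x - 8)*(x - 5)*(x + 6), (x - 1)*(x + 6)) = x + 6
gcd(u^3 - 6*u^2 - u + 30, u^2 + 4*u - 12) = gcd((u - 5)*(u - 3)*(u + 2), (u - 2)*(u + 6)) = 1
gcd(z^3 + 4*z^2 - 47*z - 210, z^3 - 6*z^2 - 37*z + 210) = z^2 - z - 42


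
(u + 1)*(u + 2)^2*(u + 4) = u^4 + 9*u^3 + 28*u^2 + 36*u + 16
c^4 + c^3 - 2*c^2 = c^2*(c - 1)*(c + 2)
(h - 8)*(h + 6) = h^2 - 2*h - 48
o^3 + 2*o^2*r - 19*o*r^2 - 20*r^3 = (o - 4*r)*(o + r)*(o + 5*r)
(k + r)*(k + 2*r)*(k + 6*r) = k^3 + 9*k^2*r + 20*k*r^2 + 12*r^3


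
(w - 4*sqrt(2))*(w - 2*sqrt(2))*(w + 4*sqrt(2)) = w^3 - 2*sqrt(2)*w^2 - 32*w + 64*sqrt(2)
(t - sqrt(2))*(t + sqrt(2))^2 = t^3 + sqrt(2)*t^2 - 2*t - 2*sqrt(2)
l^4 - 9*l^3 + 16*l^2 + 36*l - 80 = (l - 5)*(l - 4)*(l - 2)*(l + 2)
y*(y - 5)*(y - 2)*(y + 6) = y^4 - y^3 - 32*y^2 + 60*y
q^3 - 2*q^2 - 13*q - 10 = (q - 5)*(q + 1)*(q + 2)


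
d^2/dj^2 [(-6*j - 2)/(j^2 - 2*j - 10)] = 4*(4*(j - 1)^2*(3*j + 1) + (9*j - 5)*(-j^2 + 2*j + 10))/(-j^2 + 2*j + 10)^3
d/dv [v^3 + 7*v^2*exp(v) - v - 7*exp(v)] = 7*v^2*exp(v) + 3*v^2 + 14*v*exp(v) - 7*exp(v) - 1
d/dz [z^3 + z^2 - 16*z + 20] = 3*z^2 + 2*z - 16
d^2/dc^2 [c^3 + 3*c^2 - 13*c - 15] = 6*c + 6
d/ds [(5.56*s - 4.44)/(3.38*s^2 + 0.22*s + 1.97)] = (-18.7928*s^2 + 30.0144*s + 11.93)/(11.4244*s^4 + 1.4872*s^3 + 13.3656*s^2 + 0.8668*s + 3.8809)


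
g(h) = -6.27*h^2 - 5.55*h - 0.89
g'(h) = -12.54*h - 5.55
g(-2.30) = -21.29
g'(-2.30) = 23.29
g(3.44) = -94.18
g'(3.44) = -48.69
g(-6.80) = -253.07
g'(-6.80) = 79.72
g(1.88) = -33.48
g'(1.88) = -29.13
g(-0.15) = -0.20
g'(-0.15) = -3.67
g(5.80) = -244.00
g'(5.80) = -78.28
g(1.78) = -30.63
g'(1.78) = -27.87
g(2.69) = -61.19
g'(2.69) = -39.28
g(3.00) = -73.97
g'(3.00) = -43.17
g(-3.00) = -40.67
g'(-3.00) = 32.07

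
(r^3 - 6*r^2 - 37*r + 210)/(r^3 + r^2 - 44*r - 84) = (r - 5)/(r + 2)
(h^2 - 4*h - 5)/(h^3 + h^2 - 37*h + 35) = (h + 1)/(h^2 + 6*h - 7)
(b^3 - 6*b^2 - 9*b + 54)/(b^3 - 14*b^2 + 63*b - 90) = (b + 3)/(b - 5)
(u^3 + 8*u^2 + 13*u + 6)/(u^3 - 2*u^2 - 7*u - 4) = (u + 6)/(u - 4)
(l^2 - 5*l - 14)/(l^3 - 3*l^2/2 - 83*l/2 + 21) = 2*(l + 2)/(2*l^2 + 11*l - 6)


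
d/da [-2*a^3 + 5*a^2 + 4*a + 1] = -6*a^2 + 10*a + 4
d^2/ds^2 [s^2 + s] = 2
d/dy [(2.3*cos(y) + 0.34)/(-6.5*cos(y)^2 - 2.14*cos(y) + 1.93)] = (14.95*sin(y)^2 - 4.42*cos(y) - 20.1166)*sin(y)/(6.5*cos(y)^2 + 2.14*cos(y) - 1.93)^2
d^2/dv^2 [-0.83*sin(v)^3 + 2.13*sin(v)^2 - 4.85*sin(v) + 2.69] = 5.4725*sin(v) - 1.8675*sin(3*v) + 4.26*cos(2*v)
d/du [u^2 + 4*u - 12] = 2*u + 4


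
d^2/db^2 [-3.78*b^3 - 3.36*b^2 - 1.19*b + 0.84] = -22.68*b - 6.72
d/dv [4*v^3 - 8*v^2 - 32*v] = 12*v^2 - 16*v - 32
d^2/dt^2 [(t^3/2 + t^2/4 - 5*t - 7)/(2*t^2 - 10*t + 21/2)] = 49/(8*t^3 - 36*t^2 + 54*t - 27)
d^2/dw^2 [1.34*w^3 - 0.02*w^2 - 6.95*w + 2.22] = 8.04*w - 0.04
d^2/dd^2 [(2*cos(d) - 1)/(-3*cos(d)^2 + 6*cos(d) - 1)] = 2*(-9*cos(d)^5 + 9*cos(d)^3 - 21*cos(d)^2 + 38*cos(d) - 21)/(-3*cos(d)^2 + 6*cos(d) - 1)^3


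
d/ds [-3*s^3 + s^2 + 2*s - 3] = -9*s^2 + 2*s + 2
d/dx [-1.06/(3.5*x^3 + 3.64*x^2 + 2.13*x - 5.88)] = (11.13*x^2 + 7.7168*x + 2.2578)/(3.5*x^3 + 3.64*x^2 + 2.13*x - 5.88)^2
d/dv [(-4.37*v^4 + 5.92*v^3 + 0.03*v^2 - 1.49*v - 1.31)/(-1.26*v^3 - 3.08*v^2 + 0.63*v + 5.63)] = (5.5062*v^6 + 26.9192*v^5 - 26.4551*v^4 - 94.708*v^3 + 90.4667*v^2 - 7.7318*v - 7.5634)/(1.5876*v^6 + 7.7616*v^5 + 7.8988*v^4 - 18.0684*v^3 - 34.2839*v^2 + 7.0938*v + 31.6969)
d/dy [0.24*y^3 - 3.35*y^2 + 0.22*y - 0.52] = 0.72*y^2 - 6.7*y + 0.22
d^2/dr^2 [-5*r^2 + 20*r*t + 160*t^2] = -10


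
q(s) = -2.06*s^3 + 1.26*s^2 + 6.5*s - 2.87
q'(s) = -6.18*s^2 + 2.52*s + 6.5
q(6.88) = -569.37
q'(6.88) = -268.69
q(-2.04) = 6.60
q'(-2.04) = -24.36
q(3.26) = -39.66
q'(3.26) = -50.96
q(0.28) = -1.00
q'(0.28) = 6.72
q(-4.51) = 182.42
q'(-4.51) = -130.57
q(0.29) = -0.93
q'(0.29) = 6.71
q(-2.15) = 9.45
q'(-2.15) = -27.49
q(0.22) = -1.40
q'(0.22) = 6.76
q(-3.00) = 44.59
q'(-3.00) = -56.68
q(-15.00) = 7135.63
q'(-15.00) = -1421.80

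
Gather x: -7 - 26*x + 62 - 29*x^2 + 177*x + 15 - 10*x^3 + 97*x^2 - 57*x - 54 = -10*x^3 + 68*x^2 + 94*x + 16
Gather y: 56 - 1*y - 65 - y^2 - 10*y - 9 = -y^2 - 11*y - 18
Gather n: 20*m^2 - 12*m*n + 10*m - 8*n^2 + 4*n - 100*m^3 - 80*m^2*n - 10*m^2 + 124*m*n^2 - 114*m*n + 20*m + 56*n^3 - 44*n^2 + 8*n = -100*m^3 + 10*m^2 + 30*m + 56*n^3 + n^2*(124*m - 52) + n*(-80*m^2 - 126*m + 12)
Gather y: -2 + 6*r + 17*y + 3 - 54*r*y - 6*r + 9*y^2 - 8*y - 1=9*y^2 + y*(9 - 54*r)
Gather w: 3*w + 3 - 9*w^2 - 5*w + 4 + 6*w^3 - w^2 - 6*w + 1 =6*w^3 - 10*w^2 - 8*w + 8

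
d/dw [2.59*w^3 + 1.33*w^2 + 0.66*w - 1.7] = 7.77*w^2 + 2.66*w + 0.66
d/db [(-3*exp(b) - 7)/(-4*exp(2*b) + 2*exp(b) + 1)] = (-12*exp(2*b) - 56*exp(b) + 11)*exp(b)/(16*exp(4*b) - 16*exp(3*b) - 4*exp(2*b) + 4*exp(b) + 1)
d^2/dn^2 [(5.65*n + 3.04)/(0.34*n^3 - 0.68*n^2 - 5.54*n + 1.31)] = (3.91884*n^5 - 3.620592*n^4 + 15.264232*n^3 - 56.120808*n^2 + 90.787752*n + 274.029612)/(0.039304*n^9 - 0.235824*n^8 - 1.449624*n^7 + 7.824964*n^6 + 21.803112*n^5 - 75.598728*n^4 - 138.67085*n^3 + 117.117144*n^2 - 28.521582*n + 2.248091)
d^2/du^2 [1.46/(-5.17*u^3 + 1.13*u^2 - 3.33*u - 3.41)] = ((45.2892*u - 3.2996)*(5.17*u^3 - 1.13*u^2 + 3.33*u + 3.41) - 1.46*(15.51*u^2 - 2.26*u + 3.33)*(31.02*u^2 - 4.52*u + 6.66))/(5.17*u^3 - 1.13*u^2 + 3.33*u + 3.41)^3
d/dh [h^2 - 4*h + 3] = 2*h - 4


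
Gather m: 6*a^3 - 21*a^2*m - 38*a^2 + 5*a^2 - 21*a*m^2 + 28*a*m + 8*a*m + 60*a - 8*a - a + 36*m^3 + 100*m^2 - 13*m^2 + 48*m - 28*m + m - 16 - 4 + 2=6*a^3 - 33*a^2 + 51*a + 36*m^3 + m^2*(87 - 21*a) + m*(-21*a^2 + 36*a + 21) - 18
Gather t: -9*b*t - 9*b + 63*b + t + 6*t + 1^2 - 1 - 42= 54*b + t*(7 - 9*b) - 42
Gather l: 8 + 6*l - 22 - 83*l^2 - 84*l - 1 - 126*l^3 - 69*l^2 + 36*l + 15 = -126*l^3 - 152*l^2 - 42*l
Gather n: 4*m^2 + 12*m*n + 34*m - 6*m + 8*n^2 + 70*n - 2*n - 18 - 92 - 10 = 4*m^2 + 28*m + 8*n^2 + n*(12*m + 68) - 120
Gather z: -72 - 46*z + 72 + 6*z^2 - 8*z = 6*z^2 - 54*z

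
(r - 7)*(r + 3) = r^2 - 4*r - 21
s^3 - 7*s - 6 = (s - 3)*(s + 1)*(s + 2)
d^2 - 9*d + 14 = (d - 7)*(d - 2)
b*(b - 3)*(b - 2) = b^3 - 5*b^2 + 6*b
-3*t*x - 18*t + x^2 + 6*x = (-3*t + x)*(x + 6)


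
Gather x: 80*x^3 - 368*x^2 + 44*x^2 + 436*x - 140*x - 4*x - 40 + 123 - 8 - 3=80*x^3 - 324*x^2 + 292*x + 72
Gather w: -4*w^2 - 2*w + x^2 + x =-4*w^2 - 2*w + x^2 + x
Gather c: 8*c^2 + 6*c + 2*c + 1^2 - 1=8*c^2 + 8*c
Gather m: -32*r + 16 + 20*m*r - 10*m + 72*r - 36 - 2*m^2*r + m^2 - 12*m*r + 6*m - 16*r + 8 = m^2*(1 - 2*r) + m*(8*r - 4) + 24*r - 12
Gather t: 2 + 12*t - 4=12*t - 2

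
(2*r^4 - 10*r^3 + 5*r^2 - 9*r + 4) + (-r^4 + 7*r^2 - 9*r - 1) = r^4 - 10*r^3 + 12*r^2 - 18*r + 3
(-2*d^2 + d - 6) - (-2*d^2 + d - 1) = -5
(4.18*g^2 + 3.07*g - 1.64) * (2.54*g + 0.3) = 10.6172*g^3 + 9.0518*g^2 - 3.2446*g - 0.492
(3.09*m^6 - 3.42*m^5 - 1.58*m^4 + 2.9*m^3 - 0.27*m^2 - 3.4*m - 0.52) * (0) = 0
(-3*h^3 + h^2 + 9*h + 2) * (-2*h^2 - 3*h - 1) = 6*h^5 + 7*h^4 - 18*h^3 - 32*h^2 - 15*h - 2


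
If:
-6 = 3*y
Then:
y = -2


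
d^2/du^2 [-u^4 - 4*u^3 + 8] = 12*u*(-u - 2)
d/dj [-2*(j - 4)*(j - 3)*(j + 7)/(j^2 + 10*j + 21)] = 2*(-j^2 - 6*j + 33)/(j^2 + 6*j + 9)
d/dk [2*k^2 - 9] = 4*k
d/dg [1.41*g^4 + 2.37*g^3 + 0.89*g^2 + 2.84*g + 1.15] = 5.64*g^3 + 7.11*g^2 + 1.78*g + 2.84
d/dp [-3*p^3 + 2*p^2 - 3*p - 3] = -9*p^2 + 4*p - 3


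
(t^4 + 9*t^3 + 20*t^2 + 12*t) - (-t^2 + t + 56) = t^4 + 9*t^3 + 21*t^2 + 11*t - 56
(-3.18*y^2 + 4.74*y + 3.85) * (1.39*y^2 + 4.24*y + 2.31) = -4.4202*y^4 - 6.8946*y^3 + 18.1033*y^2 + 27.2734*y + 8.8935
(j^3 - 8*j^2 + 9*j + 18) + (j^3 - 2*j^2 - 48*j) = 2*j^3 - 10*j^2 - 39*j + 18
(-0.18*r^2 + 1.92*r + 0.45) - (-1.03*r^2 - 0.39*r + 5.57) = 0.85*r^2 + 2.31*r - 5.12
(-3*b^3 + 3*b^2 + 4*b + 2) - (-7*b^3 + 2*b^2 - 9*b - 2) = 4*b^3 + b^2 + 13*b + 4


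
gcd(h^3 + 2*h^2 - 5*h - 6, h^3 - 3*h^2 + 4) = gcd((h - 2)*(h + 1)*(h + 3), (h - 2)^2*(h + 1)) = h^2 - h - 2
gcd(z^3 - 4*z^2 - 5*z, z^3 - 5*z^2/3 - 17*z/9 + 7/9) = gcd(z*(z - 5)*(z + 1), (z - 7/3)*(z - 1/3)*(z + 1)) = z + 1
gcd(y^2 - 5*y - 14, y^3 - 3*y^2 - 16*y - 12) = y + 2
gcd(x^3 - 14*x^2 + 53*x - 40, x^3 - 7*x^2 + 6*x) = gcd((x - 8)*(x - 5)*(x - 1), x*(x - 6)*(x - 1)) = x - 1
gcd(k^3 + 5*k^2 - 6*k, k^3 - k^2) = k^2 - k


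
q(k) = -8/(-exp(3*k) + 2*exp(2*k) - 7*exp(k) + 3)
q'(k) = -8*(3*exp(3*k) - 4*exp(2*k) + 7*exp(k))/(-exp(3*k) + 2*exp(2*k) - 7*exp(k) + 3)^2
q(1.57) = 0.08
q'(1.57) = -0.24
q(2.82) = 0.00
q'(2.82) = -0.01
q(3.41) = 0.00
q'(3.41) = -0.00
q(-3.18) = -2.95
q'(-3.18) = -0.31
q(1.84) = 0.04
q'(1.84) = -0.11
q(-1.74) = -4.38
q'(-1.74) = -2.69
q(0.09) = 2.24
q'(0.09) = -4.26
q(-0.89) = -20.33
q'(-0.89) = -124.44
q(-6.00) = -2.68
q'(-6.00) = -0.02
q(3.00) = 0.00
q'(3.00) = 0.00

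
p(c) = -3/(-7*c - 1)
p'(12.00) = 0.00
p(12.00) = 0.04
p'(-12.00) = 0.00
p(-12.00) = -0.04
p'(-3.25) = -0.04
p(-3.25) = -0.14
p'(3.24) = -0.04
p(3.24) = 0.13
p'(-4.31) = -0.02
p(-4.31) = -0.10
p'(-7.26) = -0.01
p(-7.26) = -0.06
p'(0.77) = -0.51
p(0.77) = 0.47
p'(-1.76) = -0.16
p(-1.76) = -0.27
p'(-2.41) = -0.08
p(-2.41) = -0.19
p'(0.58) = -0.82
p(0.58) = 0.59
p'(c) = -21/(-7*c - 1)^2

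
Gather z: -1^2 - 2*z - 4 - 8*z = -10*z - 5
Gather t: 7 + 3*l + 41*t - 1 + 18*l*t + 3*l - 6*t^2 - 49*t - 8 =6*l - 6*t^2 + t*(18*l - 8) - 2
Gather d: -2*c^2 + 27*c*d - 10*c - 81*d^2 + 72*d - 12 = -2*c^2 - 10*c - 81*d^2 + d*(27*c + 72) - 12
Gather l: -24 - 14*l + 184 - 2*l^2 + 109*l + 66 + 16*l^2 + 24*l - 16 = 14*l^2 + 119*l + 210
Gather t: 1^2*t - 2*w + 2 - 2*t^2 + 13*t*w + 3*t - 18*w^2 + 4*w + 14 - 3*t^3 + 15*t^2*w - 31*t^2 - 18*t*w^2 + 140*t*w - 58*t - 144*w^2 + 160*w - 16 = -3*t^3 + t^2*(15*w - 33) + t*(-18*w^2 + 153*w - 54) - 162*w^2 + 162*w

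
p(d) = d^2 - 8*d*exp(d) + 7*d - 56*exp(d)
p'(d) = -8*d*exp(d) + 2*d - 64*exp(d) + 7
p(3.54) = -2868.94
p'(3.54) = -3167.91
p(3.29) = -2175.85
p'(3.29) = -2410.87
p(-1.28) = -20.04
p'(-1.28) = -10.51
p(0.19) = -68.19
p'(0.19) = -71.85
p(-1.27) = -20.15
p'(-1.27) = -10.66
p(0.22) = -70.38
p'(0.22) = -74.50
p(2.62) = -1031.90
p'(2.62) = -1154.75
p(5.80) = -33748.43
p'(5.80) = -36446.47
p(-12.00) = 60.00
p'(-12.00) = -17.00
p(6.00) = -41878.59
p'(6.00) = -45165.02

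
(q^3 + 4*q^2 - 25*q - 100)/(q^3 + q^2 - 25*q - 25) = (q + 4)/(q + 1)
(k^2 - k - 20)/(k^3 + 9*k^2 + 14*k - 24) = (k - 5)/(k^2 + 5*k - 6)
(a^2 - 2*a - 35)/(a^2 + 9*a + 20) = (a - 7)/(a + 4)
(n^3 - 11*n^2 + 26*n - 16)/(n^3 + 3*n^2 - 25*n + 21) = (n^2 - 10*n + 16)/(n^2 + 4*n - 21)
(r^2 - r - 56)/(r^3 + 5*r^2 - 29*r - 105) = (r - 8)/(r^2 - 2*r - 15)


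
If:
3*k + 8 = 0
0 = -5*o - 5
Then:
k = -8/3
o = -1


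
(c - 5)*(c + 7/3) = c^2 - 8*c/3 - 35/3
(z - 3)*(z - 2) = z^2 - 5*z + 6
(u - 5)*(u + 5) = u^2 - 25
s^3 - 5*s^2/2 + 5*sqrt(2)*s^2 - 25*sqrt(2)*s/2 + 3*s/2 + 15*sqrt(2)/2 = (s - 3/2)*(s - 1)*(s + 5*sqrt(2))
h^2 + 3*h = h*(h + 3)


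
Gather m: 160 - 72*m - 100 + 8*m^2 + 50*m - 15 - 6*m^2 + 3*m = 2*m^2 - 19*m + 45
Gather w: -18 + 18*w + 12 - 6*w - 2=12*w - 8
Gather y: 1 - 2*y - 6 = -2*y - 5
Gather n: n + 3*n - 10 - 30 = 4*n - 40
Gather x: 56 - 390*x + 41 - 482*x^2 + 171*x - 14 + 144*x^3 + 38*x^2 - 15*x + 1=144*x^3 - 444*x^2 - 234*x + 84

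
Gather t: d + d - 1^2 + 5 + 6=2*d + 10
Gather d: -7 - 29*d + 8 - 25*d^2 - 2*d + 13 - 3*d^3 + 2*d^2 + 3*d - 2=-3*d^3 - 23*d^2 - 28*d + 12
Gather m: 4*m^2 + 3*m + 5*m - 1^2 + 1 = 4*m^2 + 8*m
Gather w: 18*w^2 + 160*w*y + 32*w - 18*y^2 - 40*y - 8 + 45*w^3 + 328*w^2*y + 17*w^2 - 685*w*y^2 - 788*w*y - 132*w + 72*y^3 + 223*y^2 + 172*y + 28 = 45*w^3 + w^2*(328*y + 35) + w*(-685*y^2 - 628*y - 100) + 72*y^3 + 205*y^2 + 132*y + 20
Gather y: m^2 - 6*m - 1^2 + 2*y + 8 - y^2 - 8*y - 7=m^2 - 6*m - y^2 - 6*y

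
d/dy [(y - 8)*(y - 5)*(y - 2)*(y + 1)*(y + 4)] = 5*y^4 - 40*y^3 - 15*y^2 + 380*y - 136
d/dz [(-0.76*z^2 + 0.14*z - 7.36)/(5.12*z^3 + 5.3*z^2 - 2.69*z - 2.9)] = (3.8912*z^4 - 1.4336*z^3 + 114.352*z^2 + 82.424*z - 20.2044)/(26.2144*z^6 + 54.272*z^5 + 0.5444*z^4 - 58.21*z^3 - 23.5039*z^2 + 15.602*z + 8.41)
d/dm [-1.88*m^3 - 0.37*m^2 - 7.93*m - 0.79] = -5.64*m^2 - 0.74*m - 7.93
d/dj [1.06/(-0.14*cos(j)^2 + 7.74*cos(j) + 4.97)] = (8.2044 - 0.2968*cos(j))*sin(j)/(-0.14*cos(j)^2 + 7.74*cos(j) + 4.97)^2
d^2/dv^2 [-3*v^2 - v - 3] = -6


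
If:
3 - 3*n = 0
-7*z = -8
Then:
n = 1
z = 8/7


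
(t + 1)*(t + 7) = t^2 + 8*t + 7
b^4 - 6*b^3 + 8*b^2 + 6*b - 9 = (b - 3)^2*(b - 1)*(b + 1)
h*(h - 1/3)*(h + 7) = h^3 + 20*h^2/3 - 7*h/3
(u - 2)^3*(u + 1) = u^4 - 5*u^3 + 6*u^2 + 4*u - 8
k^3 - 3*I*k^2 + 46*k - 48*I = (k - 8*I)*(k - I)*(k + 6*I)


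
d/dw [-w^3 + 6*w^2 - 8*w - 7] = -3*w^2 + 12*w - 8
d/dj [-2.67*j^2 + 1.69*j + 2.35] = 1.69 - 5.34*j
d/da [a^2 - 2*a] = 2*a - 2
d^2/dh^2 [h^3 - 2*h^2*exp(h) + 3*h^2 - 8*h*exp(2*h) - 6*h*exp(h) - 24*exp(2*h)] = -2*h^2*exp(h) - 32*h*exp(2*h) - 14*h*exp(h) + 6*h - 128*exp(2*h) - 16*exp(h) + 6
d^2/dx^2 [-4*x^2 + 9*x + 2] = -8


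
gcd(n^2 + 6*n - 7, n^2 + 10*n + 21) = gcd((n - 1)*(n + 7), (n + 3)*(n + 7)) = n + 7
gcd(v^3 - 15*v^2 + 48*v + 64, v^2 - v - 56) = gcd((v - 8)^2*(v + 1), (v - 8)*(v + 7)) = v - 8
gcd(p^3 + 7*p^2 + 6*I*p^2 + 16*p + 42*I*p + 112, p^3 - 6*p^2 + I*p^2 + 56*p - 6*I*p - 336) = p + 8*I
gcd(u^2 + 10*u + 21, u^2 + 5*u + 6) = u + 3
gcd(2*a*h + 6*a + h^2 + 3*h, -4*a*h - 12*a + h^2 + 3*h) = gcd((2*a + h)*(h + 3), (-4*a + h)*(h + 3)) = h + 3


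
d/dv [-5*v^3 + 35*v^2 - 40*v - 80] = -15*v^2 + 70*v - 40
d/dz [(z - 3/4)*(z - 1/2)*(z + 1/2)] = 3*z^2 - 3*z/2 - 1/4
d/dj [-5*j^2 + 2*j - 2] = 2 - 10*j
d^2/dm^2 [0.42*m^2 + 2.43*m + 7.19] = 0.840000000000000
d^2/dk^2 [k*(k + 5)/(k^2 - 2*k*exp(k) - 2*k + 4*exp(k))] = 2*(4*k*(k + 5)*(k*exp(k) - k - exp(k) + 1)^2 + (k*(k + 5)*(k*exp(k) - 1) + 2*k*(k*exp(k) - k - exp(k) + 1) + 2*(k + 5)*(k*exp(k) - k - exp(k) + 1))*(k^2 - 2*k*exp(k) - 2*k + 4*exp(k)) + (k^2 - 2*k*exp(k) - 2*k + 4*exp(k))^2)/(k^2 - 2*k*exp(k) - 2*k + 4*exp(k))^3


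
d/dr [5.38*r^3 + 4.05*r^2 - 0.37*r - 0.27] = 16.14*r^2 + 8.1*r - 0.37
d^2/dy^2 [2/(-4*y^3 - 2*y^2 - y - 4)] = 4*(2*(6*y + 1)*(4*y^3 + 2*y^2 + y + 4) - (12*y^2 + 4*y + 1)^2)/(4*y^3 + 2*y^2 + y + 4)^3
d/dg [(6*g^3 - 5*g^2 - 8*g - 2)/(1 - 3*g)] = (-36*g^3 + 33*g^2 - 10*g - 14)/(9*g^2 - 6*g + 1)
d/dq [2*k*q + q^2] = 2*k + 2*q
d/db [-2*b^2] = -4*b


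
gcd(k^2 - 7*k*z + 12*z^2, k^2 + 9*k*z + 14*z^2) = 1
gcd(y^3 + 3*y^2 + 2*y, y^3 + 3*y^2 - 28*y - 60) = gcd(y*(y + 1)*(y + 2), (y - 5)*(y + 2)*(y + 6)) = y + 2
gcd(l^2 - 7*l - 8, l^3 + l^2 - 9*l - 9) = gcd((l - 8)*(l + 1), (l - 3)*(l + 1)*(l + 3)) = l + 1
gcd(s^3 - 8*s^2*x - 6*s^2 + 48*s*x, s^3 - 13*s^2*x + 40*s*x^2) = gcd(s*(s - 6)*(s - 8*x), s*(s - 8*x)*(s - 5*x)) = -s^2 + 8*s*x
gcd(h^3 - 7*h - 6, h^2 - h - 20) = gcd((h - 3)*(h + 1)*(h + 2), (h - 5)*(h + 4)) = 1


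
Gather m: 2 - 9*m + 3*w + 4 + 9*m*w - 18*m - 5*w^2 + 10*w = m*(9*w - 27) - 5*w^2 + 13*w + 6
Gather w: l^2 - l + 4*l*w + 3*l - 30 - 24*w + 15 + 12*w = l^2 + 2*l + w*(4*l - 12) - 15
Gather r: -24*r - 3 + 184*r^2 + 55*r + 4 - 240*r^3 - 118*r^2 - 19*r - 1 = -240*r^3 + 66*r^2 + 12*r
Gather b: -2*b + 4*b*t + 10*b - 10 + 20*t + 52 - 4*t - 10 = b*(4*t + 8) + 16*t + 32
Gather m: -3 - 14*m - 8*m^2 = -8*m^2 - 14*m - 3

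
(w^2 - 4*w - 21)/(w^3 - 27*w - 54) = (w - 7)/(w^2 - 3*w - 18)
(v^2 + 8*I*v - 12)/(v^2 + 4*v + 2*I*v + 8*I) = (v + 6*I)/(v + 4)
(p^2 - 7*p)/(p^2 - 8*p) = (p - 7)/(p - 8)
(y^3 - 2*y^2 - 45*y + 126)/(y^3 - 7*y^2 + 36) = (y + 7)/(y + 2)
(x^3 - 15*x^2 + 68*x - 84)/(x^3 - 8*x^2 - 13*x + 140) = (x^2 - 8*x + 12)/(x^2 - x - 20)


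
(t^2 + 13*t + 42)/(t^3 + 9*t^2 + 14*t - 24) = (t + 7)/(t^2 + 3*t - 4)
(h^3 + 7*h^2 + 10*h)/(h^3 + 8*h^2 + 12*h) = (h + 5)/(h + 6)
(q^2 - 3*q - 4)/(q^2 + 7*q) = (q^2 - 3*q - 4)/(q*(q + 7))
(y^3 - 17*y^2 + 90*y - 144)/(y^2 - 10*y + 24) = (y^2 - 11*y + 24)/(y - 4)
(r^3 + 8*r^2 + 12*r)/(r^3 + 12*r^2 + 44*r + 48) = r/(r + 4)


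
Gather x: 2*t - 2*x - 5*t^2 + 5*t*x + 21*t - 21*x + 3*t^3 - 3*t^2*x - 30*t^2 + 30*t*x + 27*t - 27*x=3*t^3 - 35*t^2 + 50*t + x*(-3*t^2 + 35*t - 50)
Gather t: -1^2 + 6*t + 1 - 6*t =0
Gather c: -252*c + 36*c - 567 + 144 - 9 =-216*c - 432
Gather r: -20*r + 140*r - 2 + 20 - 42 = 120*r - 24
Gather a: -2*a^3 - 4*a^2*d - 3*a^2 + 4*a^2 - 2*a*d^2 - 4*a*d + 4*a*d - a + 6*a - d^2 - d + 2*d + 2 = -2*a^3 + a^2*(1 - 4*d) + a*(5 - 2*d^2) - d^2 + d + 2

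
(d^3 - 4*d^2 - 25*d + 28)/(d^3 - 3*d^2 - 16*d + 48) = (d^2 - 8*d + 7)/(d^2 - 7*d + 12)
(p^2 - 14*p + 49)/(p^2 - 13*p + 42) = (p - 7)/(p - 6)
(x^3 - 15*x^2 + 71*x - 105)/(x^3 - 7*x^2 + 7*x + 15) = (x - 7)/(x + 1)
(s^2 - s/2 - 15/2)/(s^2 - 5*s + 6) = (s + 5/2)/(s - 2)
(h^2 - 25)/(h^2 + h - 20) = (h - 5)/(h - 4)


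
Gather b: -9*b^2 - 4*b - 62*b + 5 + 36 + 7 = -9*b^2 - 66*b + 48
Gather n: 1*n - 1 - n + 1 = 0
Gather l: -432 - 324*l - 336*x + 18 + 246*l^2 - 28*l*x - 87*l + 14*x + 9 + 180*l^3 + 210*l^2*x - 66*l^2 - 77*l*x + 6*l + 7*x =180*l^3 + l^2*(210*x + 180) + l*(-105*x - 405) - 315*x - 405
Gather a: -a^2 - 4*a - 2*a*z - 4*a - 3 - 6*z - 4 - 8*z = -a^2 + a*(-2*z - 8) - 14*z - 7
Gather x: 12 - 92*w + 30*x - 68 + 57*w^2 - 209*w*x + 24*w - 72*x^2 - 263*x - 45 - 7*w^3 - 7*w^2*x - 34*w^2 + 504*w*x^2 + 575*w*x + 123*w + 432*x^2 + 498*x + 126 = -7*w^3 + 23*w^2 + 55*w + x^2*(504*w + 360) + x*(-7*w^2 + 366*w + 265) + 25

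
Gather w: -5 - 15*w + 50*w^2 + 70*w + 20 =50*w^2 + 55*w + 15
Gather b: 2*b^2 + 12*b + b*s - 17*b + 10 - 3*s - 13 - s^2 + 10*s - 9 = 2*b^2 + b*(s - 5) - s^2 + 7*s - 12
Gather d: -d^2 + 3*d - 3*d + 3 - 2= 1 - d^2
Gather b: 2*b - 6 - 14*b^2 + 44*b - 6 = -14*b^2 + 46*b - 12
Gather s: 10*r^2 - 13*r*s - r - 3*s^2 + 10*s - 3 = 10*r^2 - r - 3*s^2 + s*(10 - 13*r) - 3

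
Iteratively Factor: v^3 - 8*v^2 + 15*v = (v - 3)*(v^2 - 5*v) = v*(v - 3)*(v - 5)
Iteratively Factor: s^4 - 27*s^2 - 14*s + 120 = (s - 2)*(s^3 + 2*s^2 - 23*s - 60) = (s - 5)*(s - 2)*(s^2 + 7*s + 12) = (s - 5)*(s - 2)*(s + 4)*(s + 3)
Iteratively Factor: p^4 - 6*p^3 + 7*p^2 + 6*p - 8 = (p - 4)*(p^3 - 2*p^2 - p + 2) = (p - 4)*(p - 2)*(p^2 - 1) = (p - 4)*(p - 2)*(p - 1)*(p + 1)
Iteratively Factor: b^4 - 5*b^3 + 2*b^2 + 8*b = (b + 1)*(b^3 - 6*b^2 + 8*b) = b*(b + 1)*(b^2 - 6*b + 8) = b*(b - 2)*(b + 1)*(b - 4)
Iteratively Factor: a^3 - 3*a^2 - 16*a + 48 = (a - 3)*(a^2 - 16) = (a - 4)*(a - 3)*(a + 4)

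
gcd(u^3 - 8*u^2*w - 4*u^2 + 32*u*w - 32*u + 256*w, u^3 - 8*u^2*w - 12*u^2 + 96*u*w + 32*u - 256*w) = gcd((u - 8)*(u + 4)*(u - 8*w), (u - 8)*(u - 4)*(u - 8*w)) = u^2 - 8*u*w - 8*u + 64*w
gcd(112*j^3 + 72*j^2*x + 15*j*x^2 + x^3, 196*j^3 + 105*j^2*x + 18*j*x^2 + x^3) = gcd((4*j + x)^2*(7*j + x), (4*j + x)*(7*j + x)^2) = 28*j^2 + 11*j*x + x^2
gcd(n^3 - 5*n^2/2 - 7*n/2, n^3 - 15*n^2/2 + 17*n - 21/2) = n - 7/2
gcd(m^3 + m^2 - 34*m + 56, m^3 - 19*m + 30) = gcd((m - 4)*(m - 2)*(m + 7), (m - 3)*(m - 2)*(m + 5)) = m - 2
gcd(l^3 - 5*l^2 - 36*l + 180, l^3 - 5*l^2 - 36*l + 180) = l^3 - 5*l^2 - 36*l + 180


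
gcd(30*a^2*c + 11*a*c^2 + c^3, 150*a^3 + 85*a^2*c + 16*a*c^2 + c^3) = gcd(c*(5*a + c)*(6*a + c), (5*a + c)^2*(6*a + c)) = 30*a^2 + 11*a*c + c^2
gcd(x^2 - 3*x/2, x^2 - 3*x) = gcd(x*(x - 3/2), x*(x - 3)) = x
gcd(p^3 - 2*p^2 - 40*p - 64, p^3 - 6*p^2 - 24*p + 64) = p^2 - 4*p - 32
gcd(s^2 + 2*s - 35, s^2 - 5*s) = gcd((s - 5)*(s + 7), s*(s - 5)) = s - 5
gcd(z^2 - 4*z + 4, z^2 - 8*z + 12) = z - 2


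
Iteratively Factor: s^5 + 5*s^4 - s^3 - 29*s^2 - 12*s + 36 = (s - 1)*(s^4 + 6*s^3 + 5*s^2 - 24*s - 36) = (s - 1)*(s + 2)*(s^3 + 4*s^2 - 3*s - 18) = (s - 2)*(s - 1)*(s + 2)*(s^2 + 6*s + 9) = (s - 2)*(s - 1)*(s + 2)*(s + 3)*(s + 3)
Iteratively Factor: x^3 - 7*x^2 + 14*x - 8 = (x - 4)*(x^2 - 3*x + 2) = (x - 4)*(x - 2)*(x - 1)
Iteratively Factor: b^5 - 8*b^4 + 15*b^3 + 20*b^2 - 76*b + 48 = (b - 2)*(b^4 - 6*b^3 + 3*b^2 + 26*b - 24) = (b - 2)*(b + 2)*(b^3 - 8*b^2 + 19*b - 12) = (b - 3)*(b - 2)*(b + 2)*(b^2 - 5*b + 4) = (b - 3)*(b - 2)*(b - 1)*(b + 2)*(b - 4)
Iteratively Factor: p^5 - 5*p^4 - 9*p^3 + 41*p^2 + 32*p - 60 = (p - 3)*(p^4 - 2*p^3 - 15*p^2 - 4*p + 20) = (p - 3)*(p + 2)*(p^3 - 4*p^2 - 7*p + 10) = (p - 3)*(p - 1)*(p + 2)*(p^2 - 3*p - 10) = (p - 3)*(p - 1)*(p + 2)^2*(p - 5)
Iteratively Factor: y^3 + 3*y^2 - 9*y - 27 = (y + 3)*(y^2 - 9) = (y + 3)^2*(y - 3)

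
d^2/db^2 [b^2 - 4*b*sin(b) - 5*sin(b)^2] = 4*b*sin(b) + 20*sin(b)^2 - 8*cos(b) - 8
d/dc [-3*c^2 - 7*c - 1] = -6*c - 7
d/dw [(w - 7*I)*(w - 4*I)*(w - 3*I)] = 3*w^2 - 28*I*w - 61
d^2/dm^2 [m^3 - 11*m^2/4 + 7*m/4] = 6*m - 11/2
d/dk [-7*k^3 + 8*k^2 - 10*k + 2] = -21*k^2 + 16*k - 10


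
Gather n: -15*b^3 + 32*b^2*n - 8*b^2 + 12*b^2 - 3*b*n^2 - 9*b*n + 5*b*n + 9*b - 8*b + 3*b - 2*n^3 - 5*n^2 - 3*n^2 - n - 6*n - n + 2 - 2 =-15*b^3 + 4*b^2 + 4*b - 2*n^3 + n^2*(-3*b - 8) + n*(32*b^2 - 4*b - 8)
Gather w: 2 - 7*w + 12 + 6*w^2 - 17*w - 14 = 6*w^2 - 24*w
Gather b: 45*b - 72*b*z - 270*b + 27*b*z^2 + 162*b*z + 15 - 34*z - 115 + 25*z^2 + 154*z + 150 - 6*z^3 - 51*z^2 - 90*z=b*(27*z^2 + 90*z - 225) - 6*z^3 - 26*z^2 + 30*z + 50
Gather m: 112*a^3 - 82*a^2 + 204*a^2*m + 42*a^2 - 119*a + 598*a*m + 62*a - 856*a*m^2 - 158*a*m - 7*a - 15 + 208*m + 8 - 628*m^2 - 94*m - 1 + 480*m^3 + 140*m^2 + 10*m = 112*a^3 - 40*a^2 - 64*a + 480*m^3 + m^2*(-856*a - 488) + m*(204*a^2 + 440*a + 124) - 8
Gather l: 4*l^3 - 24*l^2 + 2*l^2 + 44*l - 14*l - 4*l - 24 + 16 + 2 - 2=4*l^3 - 22*l^2 + 26*l - 8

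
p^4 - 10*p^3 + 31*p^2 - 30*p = p*(p - 5)*(p - 3)*(p - 2)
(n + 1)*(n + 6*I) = n^2 + n + 6*I*n + 6*I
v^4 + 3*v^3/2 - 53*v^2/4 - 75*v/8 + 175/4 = (v - 5/2)*(v - 2)*(v + 5/2)*(v + 7/2)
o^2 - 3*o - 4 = (o - 4)*(o + 1)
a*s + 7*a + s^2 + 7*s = (a + s)*(s + 7)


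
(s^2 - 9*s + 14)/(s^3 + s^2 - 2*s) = (s^2 - 9*s + 14)/(s*(s^2 + s - 2))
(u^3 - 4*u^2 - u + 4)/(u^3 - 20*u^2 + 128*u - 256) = (u^2 - 1)/(u^2 - 16*u + 64)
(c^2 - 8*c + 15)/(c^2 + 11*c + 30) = (c^2 - 8*c + 15)/(c^2 + 11*c + 30)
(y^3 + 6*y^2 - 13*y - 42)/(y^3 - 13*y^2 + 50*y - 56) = (y^3 + 6*y^2 - 13*y - 42)/(y^3 - 13*y^2 + 50*y - 56)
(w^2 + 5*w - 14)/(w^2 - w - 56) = (w - 2)/(w - 8)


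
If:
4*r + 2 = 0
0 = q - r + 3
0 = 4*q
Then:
No Solution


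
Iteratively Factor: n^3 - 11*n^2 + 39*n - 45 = (n - 5)*(n^2 - 6*n + 9) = (n - 5)*(n - 3)*(n - 3)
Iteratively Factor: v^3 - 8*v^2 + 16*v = (v)*(v^2 - 8*v + 16) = v*(v - 4)*(v - 4)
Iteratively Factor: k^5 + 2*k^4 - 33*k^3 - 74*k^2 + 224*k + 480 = (k - 3)*(k^4 + 5*k^3 - 18*k^2 - 128*k - 160) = (k - 3)*(k + 4)*(k^3 + k^2 - 22*k - 40) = (k - 5)*(k - 3)*(k + 4)*(k^2 + 6*k + 8) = (k - 5)*(k - 3)*(k + 2)*(k + 4)*(k + 4)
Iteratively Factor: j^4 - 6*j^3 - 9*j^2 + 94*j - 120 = (j - 2)*(j^3 - 4*j^2 - 17*j + 60) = (j - 2)*(j + 4)*(j^2 - 8*j + 15) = (j - 5)*(j - 2)*(j + 4)*(j - 3)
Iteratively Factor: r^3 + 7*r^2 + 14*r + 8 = (r + 2)*(r^2 + 5*r + 4) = (r + 2)*(r + 4)*(r + 1)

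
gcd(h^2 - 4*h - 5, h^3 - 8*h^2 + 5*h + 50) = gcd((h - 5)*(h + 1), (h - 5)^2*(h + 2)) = h - 5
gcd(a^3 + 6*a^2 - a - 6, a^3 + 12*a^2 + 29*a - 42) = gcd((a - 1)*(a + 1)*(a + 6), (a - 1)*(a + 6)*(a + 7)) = a^2 + 5*a - 6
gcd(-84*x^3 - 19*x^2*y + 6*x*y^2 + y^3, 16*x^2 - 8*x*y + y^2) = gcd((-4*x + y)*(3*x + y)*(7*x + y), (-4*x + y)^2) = 4*x - y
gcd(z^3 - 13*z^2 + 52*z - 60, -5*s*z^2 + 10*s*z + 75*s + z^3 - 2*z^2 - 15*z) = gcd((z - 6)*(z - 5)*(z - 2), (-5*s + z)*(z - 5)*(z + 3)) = z - 5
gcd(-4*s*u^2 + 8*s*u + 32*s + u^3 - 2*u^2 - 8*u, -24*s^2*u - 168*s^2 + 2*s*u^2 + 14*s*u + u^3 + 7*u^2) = 4*s - u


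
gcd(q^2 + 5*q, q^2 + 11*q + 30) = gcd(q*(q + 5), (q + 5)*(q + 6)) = q + 5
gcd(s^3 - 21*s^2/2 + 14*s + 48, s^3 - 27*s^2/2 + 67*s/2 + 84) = s^2 - 13*s/2 - 12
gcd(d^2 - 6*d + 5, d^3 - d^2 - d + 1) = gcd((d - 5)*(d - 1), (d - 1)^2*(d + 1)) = d - 1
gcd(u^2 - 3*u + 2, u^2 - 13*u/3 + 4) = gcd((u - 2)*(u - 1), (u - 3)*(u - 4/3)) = 1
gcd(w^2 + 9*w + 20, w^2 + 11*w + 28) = w + 4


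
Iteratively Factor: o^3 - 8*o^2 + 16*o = (o - 4)*(o^2 - 4*o) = o*(o - 4)*(o - 4)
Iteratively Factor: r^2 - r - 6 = (r + 2)*(r - 3)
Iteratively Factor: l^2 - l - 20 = (l - 5)*(l + 4)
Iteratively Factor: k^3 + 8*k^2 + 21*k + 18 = (k + 2)*(k^2 + 6*k + 9) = (k + 2)*(k + 3)*(k + 3)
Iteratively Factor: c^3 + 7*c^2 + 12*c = (c)*(c^2 + 7*c + 12) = c*(c + 4)*(c + 3)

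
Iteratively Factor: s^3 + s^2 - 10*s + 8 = (s - 2)*(s^2 + 3*s - 4) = (s - 2)*(s + 4)*(s - 1)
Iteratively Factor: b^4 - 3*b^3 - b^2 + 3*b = (b + 1)*(b^3 - 4*b^2 + 3*b) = (b - 1)*(b + 1)*(b^2 - 3*b) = b*(b - 1)*(b + 1)*(b - 3)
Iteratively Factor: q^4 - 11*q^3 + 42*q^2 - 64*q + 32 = (q - 4)*(q^3 - 7*q^2 + 14*q - 8) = (q - 4)*(q - 1)*(q^2 - 6*q + 8) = (q - 4)^2*(q - 1)*(q - 2)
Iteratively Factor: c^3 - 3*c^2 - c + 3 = (c - 1)*(c^2 - 2*c - 3) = (c - 1)*(c + 1)*(c - 3)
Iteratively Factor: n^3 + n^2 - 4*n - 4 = (n - 2)*(n^2 + 3*n + 2) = (n - 2)*(n + 2)*(n + 1)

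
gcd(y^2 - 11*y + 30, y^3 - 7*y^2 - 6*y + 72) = y - 6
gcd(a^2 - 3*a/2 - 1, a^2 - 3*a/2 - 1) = a^2 - 3*a/2 - 1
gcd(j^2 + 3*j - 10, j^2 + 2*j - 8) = j - 2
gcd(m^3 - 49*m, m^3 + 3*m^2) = m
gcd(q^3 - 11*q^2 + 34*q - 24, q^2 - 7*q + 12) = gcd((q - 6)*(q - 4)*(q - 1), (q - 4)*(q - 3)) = q - 4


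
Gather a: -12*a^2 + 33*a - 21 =-12*a^2 + 33*a - 21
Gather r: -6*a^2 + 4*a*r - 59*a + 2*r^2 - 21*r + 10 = -6*a^2 - 59*a + 2*r^2 + r*(4*a - 21) + 10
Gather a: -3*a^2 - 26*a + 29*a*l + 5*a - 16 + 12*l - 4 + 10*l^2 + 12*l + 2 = -3*a^2 + a*(29*l - 21) + 10*l^2 + 24*l - 18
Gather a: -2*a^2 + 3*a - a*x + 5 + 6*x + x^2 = -2*a^2 + a*(3 - x) + x^2 + 6*x + 5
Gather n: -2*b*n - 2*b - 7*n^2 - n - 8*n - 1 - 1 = -2*b - 7*n^2 + n*(-2*b - 9) - 2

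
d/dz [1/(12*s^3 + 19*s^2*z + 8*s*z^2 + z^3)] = (-19*s^2 - 16*s*z - 3*z^2)/(12*s^3 + 19*s^2*z + 8*s*z^2 + z^3)^2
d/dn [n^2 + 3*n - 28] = 2*n + 3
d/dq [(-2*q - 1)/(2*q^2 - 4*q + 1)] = 2*(2*q^2 + 2*q - 3)/(4*q^4 - 16*q^3 + 20*q^2 - 8*q + 1)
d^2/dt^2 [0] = 0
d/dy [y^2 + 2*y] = 2*y + 2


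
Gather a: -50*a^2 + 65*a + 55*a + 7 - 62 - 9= -50*a^2 + 120*a - 64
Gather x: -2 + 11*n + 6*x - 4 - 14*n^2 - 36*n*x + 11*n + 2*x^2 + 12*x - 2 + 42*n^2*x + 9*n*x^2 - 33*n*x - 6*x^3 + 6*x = -14*n^2 + 22*n - 6*x^3 + x^2*(9*n + 2) + x*(42*n^2 - 69*n + 24) - 8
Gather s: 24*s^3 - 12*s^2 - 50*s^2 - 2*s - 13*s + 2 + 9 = 24*s^3 - 62*s^2 - 15*s + 11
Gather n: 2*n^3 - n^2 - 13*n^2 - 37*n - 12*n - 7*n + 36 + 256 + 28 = 2*n^3 - 14*n^2 - 56*n + 320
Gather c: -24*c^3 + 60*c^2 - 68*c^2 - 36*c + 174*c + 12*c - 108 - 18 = -24*c^3 - 8*c^2 + 150*c - 126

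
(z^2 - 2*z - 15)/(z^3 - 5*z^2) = (z + 3)/z^2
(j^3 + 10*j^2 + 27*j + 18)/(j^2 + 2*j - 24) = (j^2 + 4*j + 3)/(j - 4)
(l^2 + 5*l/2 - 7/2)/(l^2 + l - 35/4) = 2*(l - 1)/(2*l - 5)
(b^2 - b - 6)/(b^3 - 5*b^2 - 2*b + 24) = 1/(b - 4)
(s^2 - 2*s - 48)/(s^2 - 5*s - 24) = (s + 6)/(s + 3)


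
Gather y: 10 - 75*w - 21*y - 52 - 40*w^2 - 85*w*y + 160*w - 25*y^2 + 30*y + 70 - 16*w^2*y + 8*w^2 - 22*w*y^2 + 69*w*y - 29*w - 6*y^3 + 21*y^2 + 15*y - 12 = -32*w^2 + 56*w - 6*y^3 + y^2*(-22*w - 4) + y*(-16*w^2 - 16*w + 24) + 16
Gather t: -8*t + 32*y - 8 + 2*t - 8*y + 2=-6*t + 24*y - 6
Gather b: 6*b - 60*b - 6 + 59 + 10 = 63 - 54*b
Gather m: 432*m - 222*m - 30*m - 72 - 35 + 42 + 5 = 180*m - 60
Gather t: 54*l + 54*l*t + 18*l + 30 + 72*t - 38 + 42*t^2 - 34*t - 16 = 72*l + 42*t^2 + t*(54*l + 38) - 24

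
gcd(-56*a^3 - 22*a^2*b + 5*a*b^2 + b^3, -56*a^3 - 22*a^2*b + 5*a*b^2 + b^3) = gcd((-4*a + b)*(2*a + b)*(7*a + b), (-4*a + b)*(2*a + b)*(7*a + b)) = 56*a^3 + 22*a^2*b - 5*a*b^2 - b^3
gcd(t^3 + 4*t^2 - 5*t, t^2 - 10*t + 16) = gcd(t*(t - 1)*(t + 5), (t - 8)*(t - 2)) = 1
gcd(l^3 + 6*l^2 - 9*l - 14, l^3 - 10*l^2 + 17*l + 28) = l + 1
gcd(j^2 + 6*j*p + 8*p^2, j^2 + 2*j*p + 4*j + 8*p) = j + 2*p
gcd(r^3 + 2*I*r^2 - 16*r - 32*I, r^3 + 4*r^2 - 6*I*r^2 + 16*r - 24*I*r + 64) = r^2 + r*(4 + 2*I) + 8*I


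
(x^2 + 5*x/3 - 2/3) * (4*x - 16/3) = 4*x^3 + 4*x^2/3 - 104*x/9 + 32/9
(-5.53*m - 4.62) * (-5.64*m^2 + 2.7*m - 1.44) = 31.1892*m^3 + 11.1258*m^2 - 4.5108*m + 6.6528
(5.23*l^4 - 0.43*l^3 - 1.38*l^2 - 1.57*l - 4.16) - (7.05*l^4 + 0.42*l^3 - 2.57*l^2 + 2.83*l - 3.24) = -1.82*l^4 - 0.85*l^3 + 1.19*l^2 - 4.4*l - 0.92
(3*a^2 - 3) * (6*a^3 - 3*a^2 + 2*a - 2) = 18*a^5 - 9*a^4 - 12*a^3 + 3*a^2 - 6*a + 6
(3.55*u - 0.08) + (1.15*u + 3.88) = 4.7*u + 3.8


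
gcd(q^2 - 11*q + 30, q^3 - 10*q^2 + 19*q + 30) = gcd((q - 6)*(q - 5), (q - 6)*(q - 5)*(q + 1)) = q^2 - 11*q + 30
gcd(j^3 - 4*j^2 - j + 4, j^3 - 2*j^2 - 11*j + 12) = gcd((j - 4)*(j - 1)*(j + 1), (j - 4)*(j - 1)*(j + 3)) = j^2 - 5*j + 4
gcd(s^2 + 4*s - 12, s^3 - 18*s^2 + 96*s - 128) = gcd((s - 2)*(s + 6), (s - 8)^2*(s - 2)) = s - 2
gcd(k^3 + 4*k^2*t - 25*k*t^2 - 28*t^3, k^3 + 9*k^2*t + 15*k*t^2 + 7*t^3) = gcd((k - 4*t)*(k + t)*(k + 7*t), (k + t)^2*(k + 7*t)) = k^2 + 8*k*t + 7*t^2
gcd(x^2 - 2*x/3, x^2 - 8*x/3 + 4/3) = x - 2/3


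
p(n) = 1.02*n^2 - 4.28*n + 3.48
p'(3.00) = 1.84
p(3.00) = -0.18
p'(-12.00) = -28.76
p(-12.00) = 201.72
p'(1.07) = -2.10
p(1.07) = 0.07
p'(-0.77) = -5.85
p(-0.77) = 7.38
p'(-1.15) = -6.63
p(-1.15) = 9.75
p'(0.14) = -3.99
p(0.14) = 2.90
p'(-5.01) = -14.50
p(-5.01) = 50.52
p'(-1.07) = -6.46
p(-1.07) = 9.23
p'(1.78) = -0.65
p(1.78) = -0.91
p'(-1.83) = -8.01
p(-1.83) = 14.73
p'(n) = 2.04*n - 4.28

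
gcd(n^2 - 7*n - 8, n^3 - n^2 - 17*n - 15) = n + 1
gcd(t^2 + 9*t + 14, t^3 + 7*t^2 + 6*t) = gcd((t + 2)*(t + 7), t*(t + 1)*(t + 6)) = 1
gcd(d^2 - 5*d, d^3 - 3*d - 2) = 1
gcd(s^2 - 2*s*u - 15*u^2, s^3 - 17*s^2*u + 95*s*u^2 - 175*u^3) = s - 5*u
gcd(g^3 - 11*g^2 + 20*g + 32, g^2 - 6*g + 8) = g - 4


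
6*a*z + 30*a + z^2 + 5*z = (6*a + z)*(z + 5)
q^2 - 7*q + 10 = (q - 5)*(q - 2)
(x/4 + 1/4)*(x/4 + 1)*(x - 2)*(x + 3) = x^4/16 + 3*x^3/8 + 3*x^2/16 - 13*x/8 - 3/2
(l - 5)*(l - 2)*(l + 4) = l^3 - 3*l^2 - 18*l + 40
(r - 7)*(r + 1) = r^2 - 6*r - 7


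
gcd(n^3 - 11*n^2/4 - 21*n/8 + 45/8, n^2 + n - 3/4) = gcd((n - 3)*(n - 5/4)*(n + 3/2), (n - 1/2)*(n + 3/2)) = n + 3/2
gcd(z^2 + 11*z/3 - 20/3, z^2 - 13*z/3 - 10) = 1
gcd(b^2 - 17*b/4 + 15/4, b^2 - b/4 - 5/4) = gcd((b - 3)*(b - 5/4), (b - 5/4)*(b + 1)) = b - 5/4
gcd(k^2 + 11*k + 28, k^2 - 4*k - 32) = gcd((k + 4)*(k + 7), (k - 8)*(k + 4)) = k + 4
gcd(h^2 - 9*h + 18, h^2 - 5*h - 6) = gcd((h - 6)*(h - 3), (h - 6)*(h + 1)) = h - 6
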